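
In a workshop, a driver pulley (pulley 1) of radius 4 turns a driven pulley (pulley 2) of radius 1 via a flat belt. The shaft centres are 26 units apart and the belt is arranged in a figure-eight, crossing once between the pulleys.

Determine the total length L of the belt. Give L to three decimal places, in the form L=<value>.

L=68.672

crossed belt: β = asin((r1+r2)/C) = asin(5/26) = 11.0875°
wrap1 = wrap2 = π + 2β = 202.1750°
tangent length = C·cosβ = 25.5147
L = (r1+r2)·wrap + 2·C·cosβ = 5·3.5286 + 2·25.5147 = 68.6725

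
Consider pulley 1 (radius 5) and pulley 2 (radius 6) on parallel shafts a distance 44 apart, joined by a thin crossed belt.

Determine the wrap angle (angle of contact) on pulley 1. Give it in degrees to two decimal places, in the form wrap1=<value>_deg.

crossed belt: β = asin((r1+r2)/C) = asin(11/44) = 14.4775°
wrap1 = wrap2 = π + 2β = 208.9550°

wrap1=208.96_deg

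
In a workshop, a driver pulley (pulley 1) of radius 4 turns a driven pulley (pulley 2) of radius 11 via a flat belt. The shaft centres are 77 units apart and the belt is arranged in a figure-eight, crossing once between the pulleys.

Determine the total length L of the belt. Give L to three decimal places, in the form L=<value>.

crossed belt: β = asin((r1+r2)/C) = asin(15/77) = 11.2333°
wrap1 = wrap2 = π + 2β = 202.4667°
tangent length = C·cosβ = 75.5248
L = (r1+r2)·wrap + 2·C·cosβ = 15·3.5337 + 2·75.5248 = 204.0553

L=204.055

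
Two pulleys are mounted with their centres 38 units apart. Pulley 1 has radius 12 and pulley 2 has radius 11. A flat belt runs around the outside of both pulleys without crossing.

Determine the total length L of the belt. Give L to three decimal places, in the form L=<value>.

L=148.283

open belt: β = asin((r2−r1)/C) = asin(-1/38) = -1.5080°
wrap1 = π − 2β = 183.0159°
wrap2 = π + 2β = 176.9841°
tangent length = C·cosβ = 37.9868
L = r1·wrap1 + r2·wrap2 + 2·C·cosβ = 12·3.1942 + 11·3.0890 + 2·37.9868 = 148.2829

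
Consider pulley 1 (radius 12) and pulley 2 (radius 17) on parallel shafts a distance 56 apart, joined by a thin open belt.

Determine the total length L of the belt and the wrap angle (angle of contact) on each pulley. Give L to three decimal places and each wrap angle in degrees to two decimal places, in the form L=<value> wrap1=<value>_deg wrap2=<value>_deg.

open belt: β = asin((r2−r1)/C) = asin(5/56) = 5.1225°
wrap1 = π − 2β = 169.7550°
wrap2 = π + 2β = 190.2450°
tangent length = C·cosβ = 55.7763
L = r1·wrap1 + r2·wrap2 + 2·C·cosβ = 12·2.9628 + 17·3.3204 + 2·55.7763 = 203.5529

L=203.553 wrap1=169.75_deg wrap2=190.25_deg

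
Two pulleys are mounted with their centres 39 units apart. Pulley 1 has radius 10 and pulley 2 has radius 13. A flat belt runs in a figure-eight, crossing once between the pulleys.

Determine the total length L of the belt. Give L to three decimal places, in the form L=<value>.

L=164.263

crossed belt: β = asin((r1+r2)/C) = asin(23/39) = 36.1388°
wrap1 = wrap2 = π + 2β = 252.2776°
tangent length = C·cosβ = 31.4960
L = (r1+r2)·wrap + 2·C·cosβ = 23·4.4031 + 2·31.4960 = 164.2628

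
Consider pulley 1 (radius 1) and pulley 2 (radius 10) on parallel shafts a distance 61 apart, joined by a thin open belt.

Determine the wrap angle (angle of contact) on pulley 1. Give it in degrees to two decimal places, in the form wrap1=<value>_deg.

open belt: β = asin((r2−r1)/C) = asin(9/61) = 8.4844°
wrap1 = π − 2β = 163.0311°
wrap2 = π + 2β = 196.9689°

wrap1=163.03_deg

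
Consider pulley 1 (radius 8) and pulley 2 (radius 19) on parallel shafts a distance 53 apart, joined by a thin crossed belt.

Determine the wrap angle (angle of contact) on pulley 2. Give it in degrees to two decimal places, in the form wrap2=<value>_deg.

wrap2=241.25_deg

crossed belt: β = asin((r1+r2)/C) = asin(27/53) = 30.6261°
wrap1 = wrap2 = π + 2β = 241.2523°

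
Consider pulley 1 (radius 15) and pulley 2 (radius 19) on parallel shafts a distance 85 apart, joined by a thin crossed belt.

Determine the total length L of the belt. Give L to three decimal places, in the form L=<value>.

crossed belt: β = asin((r1+r2)/C) = asin(34/85) = 23.5782°
wrap1 = wrap2 = π + 2β = 227.1564°
tangent length = C·cosβ = 77.9038
L = (r1+r2)·wrap + 2·C·cosβ = 34·3.9646 + 2·77.9038 = 290.6049

L=290.605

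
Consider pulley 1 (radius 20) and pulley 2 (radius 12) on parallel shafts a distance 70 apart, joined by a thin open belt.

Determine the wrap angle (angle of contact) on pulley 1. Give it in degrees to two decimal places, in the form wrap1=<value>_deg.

wrap1=193.12_deg

open belt: β = asin((r2−r1)/C) = asin(-8/70) = -6.5624°
wrap1 = π − 2β = 193.1249°
wrap2 = π + 2β = 166.8751°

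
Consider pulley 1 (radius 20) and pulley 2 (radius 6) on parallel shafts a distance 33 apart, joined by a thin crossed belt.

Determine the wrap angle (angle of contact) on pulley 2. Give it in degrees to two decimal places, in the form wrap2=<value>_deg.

crossed belt: β = asin((r1+r2)/C) = asin(26/33) = 51.9877°
wrap1 = wrap2 = π + 2β = 283.9754°

wrap2=283.98_deg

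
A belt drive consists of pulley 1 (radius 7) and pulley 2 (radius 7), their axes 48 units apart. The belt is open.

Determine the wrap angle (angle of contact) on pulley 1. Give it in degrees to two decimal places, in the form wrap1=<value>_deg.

open belt: β = asin((r2−r1)/C) = asin(0/48) = 0.0000°
wrap1 = π − 2β = 180.0000°
wrap2 = π + 2β = 180.0000°

wrap1=180.00_deg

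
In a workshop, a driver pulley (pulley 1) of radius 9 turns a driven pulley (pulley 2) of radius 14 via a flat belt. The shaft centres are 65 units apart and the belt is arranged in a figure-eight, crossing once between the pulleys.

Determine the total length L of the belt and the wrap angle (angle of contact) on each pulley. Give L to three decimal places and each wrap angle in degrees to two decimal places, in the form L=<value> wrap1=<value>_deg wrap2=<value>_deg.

L=210.483 wrap1=221.45_deg wrap2=221.45_deg

crossed belt: β = asin((r1+r2)/C) = asin(23/65) = 20.7227°
wrap1 = wrap2 = π + 2β = 221.4455°
tangent length = C·cosβ = 60.7947
L = (r1+r2)·wrap + 2·C·cosβ = 23·3.8650 + 2·60.7947 = 210.4834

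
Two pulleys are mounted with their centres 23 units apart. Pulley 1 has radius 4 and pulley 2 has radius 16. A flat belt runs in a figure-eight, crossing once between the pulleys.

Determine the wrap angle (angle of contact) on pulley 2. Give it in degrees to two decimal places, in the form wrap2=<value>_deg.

wrap2=300.82_deg

crossed belt: β = asin((r1+r2)/C) = asin(20/23) = 60.4082°
wrap1 = wrap2 = π + 2β = 300.8163°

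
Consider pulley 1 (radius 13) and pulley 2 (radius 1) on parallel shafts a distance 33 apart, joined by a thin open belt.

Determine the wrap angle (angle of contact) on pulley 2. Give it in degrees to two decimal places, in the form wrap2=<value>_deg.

open belt: β = asin((r2−r1)/C) = asin(-12/33) = -21.3237°
wrap1 = π − 2β = 222.6474°
wrap2 = π + 2β = 137.3526°

wrap2=137.35_deg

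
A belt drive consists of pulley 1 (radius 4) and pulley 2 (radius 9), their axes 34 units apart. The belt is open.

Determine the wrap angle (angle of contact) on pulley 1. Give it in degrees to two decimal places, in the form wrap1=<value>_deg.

wrap1=163.09_deg

open belt: β = asin((r2−r1)/C) = asin(5/34) = 8.4565°
wrap1 = π − 2β = 163.0870°
wrap2 = π + 2β = 196.9130°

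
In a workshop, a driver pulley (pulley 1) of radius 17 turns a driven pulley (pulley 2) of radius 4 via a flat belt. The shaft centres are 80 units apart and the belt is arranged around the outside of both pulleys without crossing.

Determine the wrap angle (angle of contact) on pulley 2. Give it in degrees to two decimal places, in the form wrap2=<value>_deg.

wrap2=161.30_deg

open belt: β = asin((r2−r1)/C) = asin(-13/80) = -9.3520°
wrap1 = π − 2β = 198.7041°
wrap2 = π + 2β = 161.2959°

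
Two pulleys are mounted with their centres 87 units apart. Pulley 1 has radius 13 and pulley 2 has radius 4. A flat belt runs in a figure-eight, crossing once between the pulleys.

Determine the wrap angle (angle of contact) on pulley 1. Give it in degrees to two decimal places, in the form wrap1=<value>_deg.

crossed belt: β = asin((r1+r2)/C) = asin(17/87) = 11.2682°
wrap1 = wrap2 = π + 2β = 202.5365°

wrap1=202.54_deg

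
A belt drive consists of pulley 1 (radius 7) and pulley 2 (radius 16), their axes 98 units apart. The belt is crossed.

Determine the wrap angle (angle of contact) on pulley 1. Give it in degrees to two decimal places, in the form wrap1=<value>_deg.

crossed belt: β = asin((r1+r2)/C) = asin(23/98) = 13.5736°
wrap1 = wrap2 = π + 2β = 207.1472°

wrap1=207.15_deg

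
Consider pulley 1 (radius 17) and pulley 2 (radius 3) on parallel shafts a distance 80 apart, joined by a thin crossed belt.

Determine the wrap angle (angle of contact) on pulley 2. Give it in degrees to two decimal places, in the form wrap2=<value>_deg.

wrap2=208.96_deg

crossed belt: β = asin((r1+r2)/C) = asin(20/80) = 14.4775°
wrap1 = wrap2 = π + 2β = 208.9550°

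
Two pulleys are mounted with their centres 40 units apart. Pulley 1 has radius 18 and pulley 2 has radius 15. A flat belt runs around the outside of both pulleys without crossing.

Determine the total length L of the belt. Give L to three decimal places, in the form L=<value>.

open belt: β = asin((r2−r1)/C) = asin(-3/40) = -4.3012°
wrap1 = π − 2β = 188.6024°
wrap2 = π + 2β = 171.3976°
tangent length = C·cosβ = 39.8873
L = r1·wrap1 + r2·wrap2 + 2·C·cosβ = 18·3.2917 + 15·2.9915 + 2·39.8873 = 183.8977

L=183.898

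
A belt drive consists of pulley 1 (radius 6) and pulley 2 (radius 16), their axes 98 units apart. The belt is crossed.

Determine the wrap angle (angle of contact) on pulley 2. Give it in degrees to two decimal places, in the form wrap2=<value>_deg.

crossed belt: β = asin((r1+r2)/C) = asin(22/98) = 12.9729°
wrap1 = wrap2 = π + 2β = 205.9458°

wrap2=205.95_deg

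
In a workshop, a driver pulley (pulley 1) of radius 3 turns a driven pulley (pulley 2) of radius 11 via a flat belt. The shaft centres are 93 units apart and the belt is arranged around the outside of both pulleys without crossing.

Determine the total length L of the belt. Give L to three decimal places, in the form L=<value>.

open belt: β = asin((r2−r1)/C) = asin(8/93) = 4.9348°
wrap1 = π − 2β = 170.1305°
wrap2 = π + 2β = 189.8695°
tangent length = C·cosβ = 92.6553
L = r1·wrap1 + r2·wrap2 + 2·C·cosβ = 3·2.9693 + 11·3.3138 + 2·92.6553 = 230.6709

L=230.671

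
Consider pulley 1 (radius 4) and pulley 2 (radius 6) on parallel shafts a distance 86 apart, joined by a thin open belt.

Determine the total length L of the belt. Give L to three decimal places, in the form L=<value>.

open belt: β = asin((r2−r1)/C) = asin(2/86) = 1.3326°
wrap1 = π − 2β = 177.3348°
wrap2 = π + 2β = 182.6652°
tangent length = C·cosβ = 85.9767
L = r1·wrap1 + r2·wrap2 + 2·C·cosβ = 4·3.0951 + 6·3.1881 + 2·85.9767 = 203.4624

L=203.462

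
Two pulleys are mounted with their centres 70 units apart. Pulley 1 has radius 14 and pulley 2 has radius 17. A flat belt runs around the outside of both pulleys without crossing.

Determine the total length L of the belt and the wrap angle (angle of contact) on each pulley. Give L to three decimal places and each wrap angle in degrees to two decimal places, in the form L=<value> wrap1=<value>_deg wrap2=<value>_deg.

L=237.518 wrap1=175.09_deg wrap2=184.91_deg

open belt: β = asin((r2−r1)/C) = asin(3/70) = 2.4563°
wrap1 = π − 2β = 175.0874°
wrap2 = π + 2β = 184.9126°
tangent length = C·cosβ = 69.9357
L = r1·wrap1 + r2·wrap2 + 2·C·cosβ = 14·3.0559 + 17·3.2273 + 2·69.9357 = 237.5180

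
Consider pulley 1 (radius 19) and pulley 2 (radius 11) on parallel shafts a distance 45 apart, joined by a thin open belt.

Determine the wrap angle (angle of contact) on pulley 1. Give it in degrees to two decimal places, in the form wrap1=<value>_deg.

open belt: β = asin((r2−r1)/C) = asin(-8/45) = -10.2403°
wrap1 = π − 2β = 200.4807°
wrap2 = π + 2β = 159.5193°

wrap1=200.48_deg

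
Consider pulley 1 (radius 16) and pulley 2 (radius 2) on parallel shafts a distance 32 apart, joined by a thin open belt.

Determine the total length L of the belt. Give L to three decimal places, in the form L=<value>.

open belt: β = asin((r2−r1)/C) = asin(-14/32) = -25.9445°
wrap1 = π − 2β = 231.8890°
wrap2 = π + 2β = 128.1110°
tangent length = C·cosβ = 28.7750
L = r1·wrap1 + r2·wrap2 + 2·C·cosβ = 16·4.0472 + 2·2.2360 + 2·28.7750 = 126.7775

L=126.778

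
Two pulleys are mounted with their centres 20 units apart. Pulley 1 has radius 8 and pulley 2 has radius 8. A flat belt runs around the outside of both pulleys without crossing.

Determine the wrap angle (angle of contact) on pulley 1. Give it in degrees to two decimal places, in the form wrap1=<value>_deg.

open belt: β = asin((r2−r1)/C) = asin(0/20) = 0.0000°
wrap1 = π − 2β = 180.0000°
wrap2 = π + 2β = 180.0000°

wrap1=180.00_deg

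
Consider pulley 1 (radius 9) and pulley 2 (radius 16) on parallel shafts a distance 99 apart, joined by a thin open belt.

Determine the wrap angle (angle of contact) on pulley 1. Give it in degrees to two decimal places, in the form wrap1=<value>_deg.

open belt: β = asin((r2−r1)/C) = asin(7/99) = 4.0546°
wrap1 = π − 2β = 171.8908°
wrap2 = π + 2β = 188.1092°

wrap1=171.89_deg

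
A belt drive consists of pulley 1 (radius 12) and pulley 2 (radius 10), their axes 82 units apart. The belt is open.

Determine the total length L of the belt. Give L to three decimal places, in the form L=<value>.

L=233.164

open belt: β = asin((r2−r1)/C) = asin(-2/82) = -1.3976°
wrap1 = π − 2β = 182.7952°
wrap2 = π + 2β = 177.2048°
tangent length = C·cosβ = 81.9756
L = r1·wrap1 + r2·wrap2 + 2·C·cosβ = 12·3.1904 + 10·3.0928 + 2·81.9756 = 233.1638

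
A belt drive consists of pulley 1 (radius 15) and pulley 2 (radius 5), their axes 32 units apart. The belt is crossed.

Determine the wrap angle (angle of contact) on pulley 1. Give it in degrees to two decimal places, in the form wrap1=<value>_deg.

wrap1=257.36_deg

crossed belt: β = asin((r1+r2)/C) = asin(20/32) = 38.6822°
wrap1 = wrap2 = π + 2β = 257.3644°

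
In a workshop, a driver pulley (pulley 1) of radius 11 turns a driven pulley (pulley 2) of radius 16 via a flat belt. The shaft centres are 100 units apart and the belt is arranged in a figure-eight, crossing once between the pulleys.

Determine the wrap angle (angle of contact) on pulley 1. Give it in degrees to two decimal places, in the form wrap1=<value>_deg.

wrap1=211.33_deg

crossed belt: β = asin((r1+r2)/C) = asin(27/100) = 15.6643°
wrap1 = wrap2 = π + 2β = 211.3285°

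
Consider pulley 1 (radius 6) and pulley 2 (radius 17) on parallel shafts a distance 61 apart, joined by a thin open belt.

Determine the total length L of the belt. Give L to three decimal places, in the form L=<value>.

open belt: β = asin((r2−r1)/C) = asin(11/61) = 10.3889°
wrap1 = π − 2β = 159.2223°
wrap2 = π + 2β = 200.7777°
tangent length = C·cosβ = 60.0000
L = r1·wrap1 + r2·wrap2 + 2·C·cosβ = 6·2.7790 + 17·3.5042 + 2·60.0000 = 196.2457

L=196.246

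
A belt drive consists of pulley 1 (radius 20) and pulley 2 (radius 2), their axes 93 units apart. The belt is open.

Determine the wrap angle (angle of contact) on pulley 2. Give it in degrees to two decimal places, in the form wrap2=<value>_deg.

open belt: β = asin((r2−r1)/C) = asin(-18/93) = -11.1599°
wrap1 = π − 2β = 202.3199°
wrap2 = π + 2β = 157.6801°

wrap2=157.68_deg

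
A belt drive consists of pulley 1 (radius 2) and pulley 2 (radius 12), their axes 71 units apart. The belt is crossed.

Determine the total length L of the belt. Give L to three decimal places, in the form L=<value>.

L=188.752

crossed belt: β = asin((r1+r2)/C) = asin(14/71) = 11.3723°
wrap1 = wrap2 = π + 2β = 202.7446°
tangent length = C·cosβ = 69.6060
L = (r1+r2)·wrap + 2·C·cosβ = 14·3.5386 + 2·69.6060 = 188.7519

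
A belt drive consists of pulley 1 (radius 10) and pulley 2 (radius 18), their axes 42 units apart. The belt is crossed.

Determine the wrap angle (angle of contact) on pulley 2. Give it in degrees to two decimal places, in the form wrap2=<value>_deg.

wrap2=263.62_deg

crossed belt: β = asin((r1+r2)/C) = asin(28/42) = 41.8103°
wrap1 = wrap2 = π + 2β = 263.6206°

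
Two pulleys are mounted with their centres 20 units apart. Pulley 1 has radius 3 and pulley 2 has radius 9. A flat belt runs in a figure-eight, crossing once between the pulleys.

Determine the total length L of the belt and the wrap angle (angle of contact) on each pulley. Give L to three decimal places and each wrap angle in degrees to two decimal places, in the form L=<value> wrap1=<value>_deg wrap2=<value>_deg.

L=85.143 wrap1=253.74_deg wrap2=253.74_deg

crossed belt: β = asin((r1+r2)/C) = asin(12/20) = 36.8699°
wrap1 = wrap2 = π + 2β = 253.7398°
tangent length = C·cosβ = 16.0000
L = (r1+r2)·wrap + 2·C·cosβ = 12·4.4286 + 2·16.0000 = 85.1431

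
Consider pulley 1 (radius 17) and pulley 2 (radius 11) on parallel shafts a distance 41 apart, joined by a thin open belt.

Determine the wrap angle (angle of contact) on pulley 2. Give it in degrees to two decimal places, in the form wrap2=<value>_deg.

wrap2=163.17_deg

open belt: β = asin((r2−r1)/C) = asin(-6/41) = -8.4150°
wrap1 = π − 2β = 196.8299°
wrap2 = π + 2β = 163.1701°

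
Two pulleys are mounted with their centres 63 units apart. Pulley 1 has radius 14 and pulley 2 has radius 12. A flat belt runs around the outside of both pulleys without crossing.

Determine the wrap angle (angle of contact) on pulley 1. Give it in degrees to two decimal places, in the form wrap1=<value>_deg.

wrap1=183.64_deg

open belt: β = asin((r2−r1)/C) = asin(-2/63) = -1.8192°
wrap1 = π − 2β = 183.6384°
wrap2 = π + 2β = 176.3616°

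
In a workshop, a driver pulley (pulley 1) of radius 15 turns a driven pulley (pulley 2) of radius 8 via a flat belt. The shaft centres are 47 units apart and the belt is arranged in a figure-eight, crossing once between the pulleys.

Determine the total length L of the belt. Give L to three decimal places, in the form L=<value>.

crossed belt: β = asin((r1+r2)/C) = asin(23/47) = 29.2986°
wrap1 = wrap2 = π + 2β = 238.5973°
tangent length = C·cosβ = 40.9878
L = (r1+r2)·wrap + 2·C·cosβ = 23·4.1643 + 2·40.9878 = 177.7547

L=177.755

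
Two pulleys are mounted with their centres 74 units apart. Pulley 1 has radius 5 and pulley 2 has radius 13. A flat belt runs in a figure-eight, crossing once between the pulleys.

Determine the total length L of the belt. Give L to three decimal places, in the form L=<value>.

crossed belt: β = asin((r1+r2)/C) = asin(18/74) = 14.0780°
wrap1 = wrap2 = π + 2β = 208.1561°
tangent length = C·cosβ = 71.7774
L = (r1+r2)·wrap + 2·C·cosβ = 18·3.6330 + 2·71.7774 = 208.9490

L=208.949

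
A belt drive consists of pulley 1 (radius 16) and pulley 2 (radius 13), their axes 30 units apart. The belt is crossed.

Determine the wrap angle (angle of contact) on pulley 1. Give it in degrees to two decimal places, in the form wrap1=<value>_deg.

wrap1=330.33_deg

crossed belt: β = asin((r1+r2)/C) = asin(29/30) = 75.1649°
wrap1 = wrap2 = π + 2β = 330.3298°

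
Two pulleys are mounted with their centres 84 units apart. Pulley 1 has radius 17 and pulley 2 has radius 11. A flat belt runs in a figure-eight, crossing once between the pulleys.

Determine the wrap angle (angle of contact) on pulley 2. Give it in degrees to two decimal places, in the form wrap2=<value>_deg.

crossed belt: β = asin((r1+r2)/C) = asin(28/84) = 19.4712°
wrap1 = wrap2 = π + 2β = 218.9424°

wrap2=218.94_deg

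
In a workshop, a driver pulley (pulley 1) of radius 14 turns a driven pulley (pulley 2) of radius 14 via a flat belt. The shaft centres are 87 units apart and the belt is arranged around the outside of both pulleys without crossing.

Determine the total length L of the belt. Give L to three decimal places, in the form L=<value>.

open belt: β = asin((r2−r1)/C) = asin(0/87) = 0.0000°
wrap1 = π − 2β = 180.0000°
wrap2 = π + 2β = 180.0000°
tangent length = C·cosβ = 87.0000
L = r1·wrap1 + r2·wrap2 + 2·C·cosβ = 14·3.1416 + 14·3.1416 + 2·87.0000 = 261.9646

L=261.965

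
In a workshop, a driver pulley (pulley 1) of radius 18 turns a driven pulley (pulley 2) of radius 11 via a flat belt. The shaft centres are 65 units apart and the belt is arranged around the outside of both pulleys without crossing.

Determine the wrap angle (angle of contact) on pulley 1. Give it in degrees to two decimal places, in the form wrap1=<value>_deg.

open belt: β = asin((r2−r1)/C) = asin(-7/65) = -6.1823°
wrap1 = π − 2β = 192.3646°
wrap2 = π + 2β = 167.6354°

wrap1=192.36_deg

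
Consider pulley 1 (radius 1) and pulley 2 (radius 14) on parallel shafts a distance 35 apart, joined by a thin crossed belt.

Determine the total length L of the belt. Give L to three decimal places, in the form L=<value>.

crossed belt: β = asin((r1+r2)/C) = asin(15/35) = 25.3769°
wrap1 = wrap2 = π + 2β = 230.7539°
tangent length = C·cosβ = 31.6228
L = (r1+r2)·wrap + 2·C·cosβ = 15·4.0274 + 2·31.6228 = 123.6568

L=123.657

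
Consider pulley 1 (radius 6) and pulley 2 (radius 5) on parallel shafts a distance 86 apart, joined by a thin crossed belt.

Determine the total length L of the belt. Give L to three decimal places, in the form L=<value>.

crossed belt: β = asin((r1+r2)/C) = asin(11/86) = 7.3487°
wrap1 = wrap2 = π + 2β = 194.6973°
tangent length = C·cosβ = 85.2936
L = (r1+r2)·wrap + 2·C·cosβ = 11·3.3981 + 2·85.2936 = 207.9664

L=207.966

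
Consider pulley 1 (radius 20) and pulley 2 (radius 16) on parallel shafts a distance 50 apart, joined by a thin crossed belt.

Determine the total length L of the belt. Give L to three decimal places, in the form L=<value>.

L=240.369

crossed belt: β = asin((r1+r2)/C) = asin(36/50) = 46.0545°
wrap1 = wrap2 = π + 2β = 272.1090°
tangent length = C·cosβ = 34.6987
L = (r1+r2)·wrap + 2·C·cosβ = 36·4.7492 + 2·34.6987 = 240.3685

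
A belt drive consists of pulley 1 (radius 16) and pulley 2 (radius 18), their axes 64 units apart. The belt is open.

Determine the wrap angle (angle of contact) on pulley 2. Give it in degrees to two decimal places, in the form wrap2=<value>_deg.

wrap2=183.58_deg

open belt: β = asin((r2−r1)/C) = asin(2/64) = 1.7908°
wrap1 = π − 2β = 176.4184°
wrap2 = π + 2β = 183.5816°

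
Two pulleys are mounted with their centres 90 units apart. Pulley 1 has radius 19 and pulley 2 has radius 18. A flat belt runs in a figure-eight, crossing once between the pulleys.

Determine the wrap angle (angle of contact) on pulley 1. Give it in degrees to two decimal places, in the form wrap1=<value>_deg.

crossed belt: β = asin((r1+r2)/C) = asin(37/90) = 24.2747°
wrap1 = wrap2 = π + 2β = 228.5493°

wrap1=228.55_deg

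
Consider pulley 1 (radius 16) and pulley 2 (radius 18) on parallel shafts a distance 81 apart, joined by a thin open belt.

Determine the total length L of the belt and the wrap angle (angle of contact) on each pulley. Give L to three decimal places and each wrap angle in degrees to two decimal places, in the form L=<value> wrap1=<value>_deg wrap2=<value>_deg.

L=268.864 wrap1=177.17_deg wrap2=182.83_deg

open belt: β = asin((r2−r1)/C) = asin(2/81) = 1.4149°
wrap1 = π − 2β = 177.1703°
wrap2 = π + 2β = 182.8297°
tangent length = C·cosβ = 80.9753
L = r1·wrap1 + r2·wrap2 + 2·C·cosβ = 16·3.0922 + 18·3.1910 + 2·80.9753 = 268.8635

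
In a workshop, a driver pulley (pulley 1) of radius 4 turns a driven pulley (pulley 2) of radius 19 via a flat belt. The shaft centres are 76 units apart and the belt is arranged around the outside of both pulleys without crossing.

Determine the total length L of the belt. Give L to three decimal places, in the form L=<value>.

L=227.227

open belt: β = asin((r2−r1)/C) = asin(15/76) = 11.3831°
wrap1 = π − 2β = 157.2338°
wrap2 = π + 2β = 202.7662°
tangent length = C·cosβ = 74.5050
L = r1·wrap1 + r2·wrap2 + 2·C·cosβ = 4·2.7442 + 19·3.5389 + 2·74.5050 = 227.2269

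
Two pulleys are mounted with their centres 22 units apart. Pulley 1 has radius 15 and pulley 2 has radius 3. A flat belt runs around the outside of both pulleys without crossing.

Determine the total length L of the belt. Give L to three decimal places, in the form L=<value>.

open belt: β = asin((r2−r1)/C) = asin(-12/22) = -33.0557°
wrap1 = π − 2β = 246.1115°
wrap2 = π + 2β = 113.8885°
tangent length = C·cosβ = 18.4391
L = r1·wrap1 + r2·wrap2 + 2·C·cosβ = 15·4.2955 + 3·1.9877 + 2·18.4391 = 107.2732

L=107.273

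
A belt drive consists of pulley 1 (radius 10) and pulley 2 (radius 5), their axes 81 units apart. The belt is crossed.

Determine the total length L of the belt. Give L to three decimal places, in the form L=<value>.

L=211.910

crossed belt: β = asin((r1+r2)/C) = asin(15/81) = 10.6719°
wrap1 = wrap2 = π + 2β = 201.3439°
tangent length = C·cosβ = 79.5990
L = (r1+r2)·wrap + 2·C·cosβ = 15·3.5141 + 2·79.5990 = 211.9097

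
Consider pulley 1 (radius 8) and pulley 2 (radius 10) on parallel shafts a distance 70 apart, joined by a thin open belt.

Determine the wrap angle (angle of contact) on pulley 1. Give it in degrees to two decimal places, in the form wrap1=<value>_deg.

open belt: β = asin((r2−r1)/C) = asin(2/70) = 1.6372°
wrap1 = π − 2β = 176.7255°
wrap2 = π + 2β = 183.2745°

wrap1=176.73_deg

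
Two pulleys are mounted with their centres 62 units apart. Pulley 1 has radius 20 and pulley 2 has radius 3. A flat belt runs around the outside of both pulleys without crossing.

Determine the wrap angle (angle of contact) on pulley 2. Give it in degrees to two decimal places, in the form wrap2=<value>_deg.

open belt: β = asin((r2−r1)/C) = asin(-17/62) = -15.9140°
wrap1 = π − 2β = 211.8279°
wrap2 = π + 2β = 148.1721°

wrap2=148.17_deg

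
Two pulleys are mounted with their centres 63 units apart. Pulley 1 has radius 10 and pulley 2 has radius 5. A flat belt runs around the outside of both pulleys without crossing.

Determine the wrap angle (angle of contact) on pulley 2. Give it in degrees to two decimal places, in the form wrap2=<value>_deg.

wrap2=170.90_deg

open belt: β = asin((r2−r1)/C) = asin(-5/63) = -4.5521°
wrap1 = π − 2β = 189.1041°
wrap2 = π + 2β = 170.8959°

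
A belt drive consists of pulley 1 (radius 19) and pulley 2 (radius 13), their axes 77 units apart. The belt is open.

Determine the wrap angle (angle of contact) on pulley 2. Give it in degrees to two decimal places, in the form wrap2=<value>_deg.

wrap2=171.06_deg

open belt: β = asin((r2−r1)/C) = asin(-6/77) = -4.4691°
wrap1 = π − 2β = 188.9383°
wrap2 = π + 2β = 171.0617°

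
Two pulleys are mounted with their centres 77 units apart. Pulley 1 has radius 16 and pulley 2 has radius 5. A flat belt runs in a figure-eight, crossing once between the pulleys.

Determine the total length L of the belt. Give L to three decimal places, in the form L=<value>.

crossed belt: β = asin((r1+r2)/C) = asin(21/77) = 15.8266°
wrap1 = wrap2 = π + 2β = 211.6532°
tangent length = C·cosβ = 74.0810
L = (r1+r2)·wrap + 2·C·cosβ = 21·3.6940 + 2·74.0810 = 225.7370

L=225.737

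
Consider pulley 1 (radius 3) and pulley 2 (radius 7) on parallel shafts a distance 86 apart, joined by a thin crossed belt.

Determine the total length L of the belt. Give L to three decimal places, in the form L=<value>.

L=204.580

crossed belt: β = asin((r1+r2)/C) = asin(10/86) = 6.6774°
wrap1 = wrap2 = π + 2β = 193.3548°
tangent length = C·cosβ = 85.4166
L = (r1+r2)·wrap + 2·C·cosβ = 10·3.3747 + 2·85.4166 = 204.5800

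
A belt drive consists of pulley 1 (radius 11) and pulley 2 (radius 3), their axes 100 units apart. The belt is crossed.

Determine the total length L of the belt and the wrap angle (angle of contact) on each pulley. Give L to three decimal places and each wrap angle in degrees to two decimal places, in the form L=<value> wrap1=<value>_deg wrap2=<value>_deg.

crossed belt: β = asin((r1+r2)/C) = asin(14/100) = 8.0478°
wrap1 = wrap2 = π + 2β = 196.0957°
tangent length = C·cosβ = 99.0152
L = (r1+r2)·wrap + 2·C·cosβ = 14·3.4225 + 2·99.0152 = 245.9455

L=245.946 wrap1=196.10_deg wrap2=196.10_deg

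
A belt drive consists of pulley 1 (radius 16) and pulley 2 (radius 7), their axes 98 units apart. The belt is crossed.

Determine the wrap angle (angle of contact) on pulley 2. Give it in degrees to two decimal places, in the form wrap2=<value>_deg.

crossed belt: β = asin((r1+r2)/C) = asin(23/98) = 13.5736°
wrap1 = wrap2 = π + 2β = 207.1472°

wrap2=207.15_deg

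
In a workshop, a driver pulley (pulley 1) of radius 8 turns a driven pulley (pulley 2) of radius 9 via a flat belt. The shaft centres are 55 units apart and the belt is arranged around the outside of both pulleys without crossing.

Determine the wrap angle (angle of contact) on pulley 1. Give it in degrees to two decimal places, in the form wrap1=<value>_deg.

open belt: β = asin((r2−r1)/C) = asin(1/55) = 1.0418°
wrap1 = π − 2β = 177.9164°
wrap2 = π + 2β = 182.0836°

wrap1=177.92_deg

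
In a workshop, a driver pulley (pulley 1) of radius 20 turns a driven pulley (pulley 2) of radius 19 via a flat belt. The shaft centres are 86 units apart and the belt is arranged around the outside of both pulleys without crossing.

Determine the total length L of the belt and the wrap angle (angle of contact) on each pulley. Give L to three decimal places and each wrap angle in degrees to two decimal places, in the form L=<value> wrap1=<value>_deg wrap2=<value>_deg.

L=294.534 wrap1=181.33_deg wrap2=178.67_deg

open belt: β = asin((r2−r1)/C) = asin(-1/86) = -0.6662°
wrap1 = π − 2β = 181.3325°
wrap2 = π + 2β = 178.6675°
tangent length = C·cosβ = 85.9942
L = r1·wrap1 + r2·wrap2 + 2·C·cosβ = 20·3.1648 + 19·3.1183 + 2·85.9942 = 294.5337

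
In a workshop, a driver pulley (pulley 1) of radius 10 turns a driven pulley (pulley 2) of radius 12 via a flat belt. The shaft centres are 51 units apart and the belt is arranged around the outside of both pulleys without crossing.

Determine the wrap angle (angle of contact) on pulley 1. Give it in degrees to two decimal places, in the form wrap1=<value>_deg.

open belt: β = asin((r2−r1)/C) = asin(2/51) = 2.2475°
wrap1 = π − 2β = 175.5051°
wrap2 = π + 2β = 184.4949°

wrap1=175.51_deg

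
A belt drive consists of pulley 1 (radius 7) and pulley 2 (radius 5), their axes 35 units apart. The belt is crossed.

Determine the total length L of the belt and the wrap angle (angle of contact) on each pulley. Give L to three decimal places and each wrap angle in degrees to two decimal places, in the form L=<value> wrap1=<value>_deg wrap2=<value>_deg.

crossed belt: β = asin((r1+r2)/C) = asin(12/35) = 20.0510°
wrap1 = wrap2 = π + 2β = 220.1021°
tangent length = C·cosβ = 32.8786
L = (r1+r2)·wrap + 2·C·cosβ = 12·3.8415 + 2·32.8786 = 111.8552

L=111.855 wrap1=220.10_deg wrap2=220.10_deg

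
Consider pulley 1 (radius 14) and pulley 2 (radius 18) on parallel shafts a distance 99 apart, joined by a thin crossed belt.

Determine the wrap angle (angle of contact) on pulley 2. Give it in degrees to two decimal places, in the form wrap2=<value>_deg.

crossed belt: β = asin((r1+r2)/C) = asin(32/99) = 18.8585°
wrap1 = wrap2 = π + 2β = 217.7170°

wrap2=217.72_deg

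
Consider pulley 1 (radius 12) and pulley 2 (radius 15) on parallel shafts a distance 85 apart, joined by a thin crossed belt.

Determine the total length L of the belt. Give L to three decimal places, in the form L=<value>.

L=263.474

crossed belt: β = asin((r1+r2)/C) = asin(27/85) = 18.5207°
wrap1 = wrap2 = π + 2β = 217.0414°
tangent length = C·cosβ = 80.5978
L = (r1+r2)·wrap + 2·C·cosβ = 27·3.7881 + 2·80.5978 = 263.4739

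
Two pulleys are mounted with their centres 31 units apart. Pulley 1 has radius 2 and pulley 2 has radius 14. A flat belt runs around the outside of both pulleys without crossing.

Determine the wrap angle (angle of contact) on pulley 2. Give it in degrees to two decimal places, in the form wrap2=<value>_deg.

wrap2=225.55_deg

open belt: β = asin((r2−r1)/C) = asin(12/31) = 22.7740°
wrap1 = π − 2β = 134.4521°
wrap2 = π + 2β = 225.5479°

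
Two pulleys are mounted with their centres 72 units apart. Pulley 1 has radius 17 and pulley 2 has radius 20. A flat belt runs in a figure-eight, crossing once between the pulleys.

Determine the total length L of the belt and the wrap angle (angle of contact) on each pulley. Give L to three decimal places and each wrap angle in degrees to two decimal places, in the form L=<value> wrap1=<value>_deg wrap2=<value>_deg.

L=279.709 wrap1=241.85_deg wrap2=241.85_deg

crossed belt: β = asin((r1+r2)/C) = asin(37/72) = 30.9232°
wrap1 = wrap2 = π + 2β = 241.8464°
tangent length = C·cosβ = 61.7657
L = (r1+r2)·wrap + 2·C·cosβ = 37·4.2210 + 2·61.7657 = 279.7090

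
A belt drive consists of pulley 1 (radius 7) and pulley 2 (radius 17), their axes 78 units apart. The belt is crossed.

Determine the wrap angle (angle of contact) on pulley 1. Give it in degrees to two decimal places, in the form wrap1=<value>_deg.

wrap1=215.84_deg

crossed belt: β = asin((r1+r2)/C) = asin(24/78) = 17.9202°
wrap1 = wrap2 = π + 2β = 215.8404°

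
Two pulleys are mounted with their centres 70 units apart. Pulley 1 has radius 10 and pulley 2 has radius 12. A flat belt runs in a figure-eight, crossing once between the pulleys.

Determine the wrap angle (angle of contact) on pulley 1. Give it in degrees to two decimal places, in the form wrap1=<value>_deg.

crossed belt: β = asin((r1+r2)/C) = asin(22/70) = 18.3177°
wrap1 = wrap2 = π + 2β = 216.6354°

wrap1=216.64_deg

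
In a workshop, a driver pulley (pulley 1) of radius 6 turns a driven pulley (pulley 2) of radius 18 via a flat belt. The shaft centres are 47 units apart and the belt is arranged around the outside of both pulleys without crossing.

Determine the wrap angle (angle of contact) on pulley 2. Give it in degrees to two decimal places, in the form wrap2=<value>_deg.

open belt: β = asin((r2−r1)/C) = asin(12/47) = 14.7925°
wrap1 = π − 2β = 150.4150°
wrap2 = π + 2β = 209.5850°

wrap2=209.58_deg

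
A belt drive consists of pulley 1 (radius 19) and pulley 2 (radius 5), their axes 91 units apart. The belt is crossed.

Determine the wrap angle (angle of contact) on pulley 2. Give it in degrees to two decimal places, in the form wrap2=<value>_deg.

wrap2=210.58_deg

crossed belt: β = asin((r1+r2)/C) = asin(24/91) = 15.2919°
wrap1 = wrap2 = π + 2β = 210.5837°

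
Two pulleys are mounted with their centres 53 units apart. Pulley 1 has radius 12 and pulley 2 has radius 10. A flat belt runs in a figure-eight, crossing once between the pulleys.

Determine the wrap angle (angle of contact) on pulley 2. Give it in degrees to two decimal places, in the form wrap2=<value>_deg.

wrap2=229.05_deg

crossed belt: β = asin((r1+r2)/C) = asin(22/53) = 24.5253°
wrap1 = wrap2 = π + 2β = 229.0505°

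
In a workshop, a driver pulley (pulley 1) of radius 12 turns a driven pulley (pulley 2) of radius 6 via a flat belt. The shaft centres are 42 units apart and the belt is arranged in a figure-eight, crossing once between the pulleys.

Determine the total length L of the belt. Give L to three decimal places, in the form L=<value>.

crossed belt: β = asin((r1+r2)/C) = asin(18/42) = 25.3769°
wrap1 = wrap2 = π + 2β = 230.7539°
tangent length = C·cosβ = 37.9473
L = (r1+r2)·wrap + 2·C·cosβ = 18·4.0274 + 2·37.9473 = 148.3881

L=148.388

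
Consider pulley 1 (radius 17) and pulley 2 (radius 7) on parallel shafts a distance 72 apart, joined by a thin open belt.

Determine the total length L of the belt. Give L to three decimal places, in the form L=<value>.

open belt: β = asin((r2−r1)/C) = asin(-10/72) = -7.9836°
wrap1 = π − 2β = 195.9671°
wrap2 = π + 2β = 164.0329°
tangent length = C·cosβ = 71.3022
L = r1·wrap1 + r2·wrap2 + 2·C·cosβ = 17·3.4203 + 7·2.8629 + 2·71.3022 = 220.7894

L=220.789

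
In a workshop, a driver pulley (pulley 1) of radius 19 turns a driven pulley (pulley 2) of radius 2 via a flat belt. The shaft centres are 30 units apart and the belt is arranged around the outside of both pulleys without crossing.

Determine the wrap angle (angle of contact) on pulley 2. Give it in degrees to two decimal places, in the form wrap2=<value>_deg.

wrap2=110.96_deg

open belt: β = asin((r2−r1)/C) = asin(-17/30) = -34.5181°
wrap1 = π − 2β = 249.0362°
wrap2 = π + 2β = 110.9638°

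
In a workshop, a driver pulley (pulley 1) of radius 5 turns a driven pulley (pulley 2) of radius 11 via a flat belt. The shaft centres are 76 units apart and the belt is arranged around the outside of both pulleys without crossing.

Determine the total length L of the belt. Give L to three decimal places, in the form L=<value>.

L=202.739

open belt: β = asin((r2−r1)/C) = asin(6/76) = 4.5281°
wrap1 = π − 2β = 170.9439°
wrap2 = π + 2β = 189.0561°
tangent length = C·cosβ = 75.7628
L = r1·wrap1 + r2·wrap2 + 2·C·cosβ = 5·2.9835 + 11·3.2997 + 2·75.7628 = 202.7394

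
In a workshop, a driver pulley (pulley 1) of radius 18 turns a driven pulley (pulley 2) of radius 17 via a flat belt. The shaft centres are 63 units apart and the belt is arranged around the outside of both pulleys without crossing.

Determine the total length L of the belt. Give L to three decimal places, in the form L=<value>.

L=235.972

open belt: β = asin((r2−r1)/C) = asin(-1/63) = -0.9095°
wrap1 = π − 2β = 181.8190°
wrap2 = π + 2β = 178.1810°
tangent length = C·cosβ = 62.9921
L = r1·wrap1 + r2·wrap2 + 2·C·cosβ = 18·3.1733 + 17·3.1098 + 2·62.9921 = 235.9716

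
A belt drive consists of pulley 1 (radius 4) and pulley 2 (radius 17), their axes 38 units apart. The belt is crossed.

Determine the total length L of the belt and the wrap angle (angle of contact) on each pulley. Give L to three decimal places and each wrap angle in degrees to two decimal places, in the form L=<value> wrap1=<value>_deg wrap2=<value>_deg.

L=153.906 wrap1=247.10_deg wrap2=247.10_deg

crossed belt: β = asin((r1+r2)/C) = asin(21/38) = 33.5477°
wrap1 = wrap2 = π + 2β = 247.0955°
tangent length = C·cosβ = 31.6702
L = (r1+r2)·wrap + 2·C·cosβ = 21·4.3126 + 2·31.6702 = 153.9056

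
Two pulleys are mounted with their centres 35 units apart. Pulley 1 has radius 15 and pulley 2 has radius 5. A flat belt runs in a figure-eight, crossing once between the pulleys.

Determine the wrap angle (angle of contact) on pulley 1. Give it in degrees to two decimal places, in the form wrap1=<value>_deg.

wrap1=249.70_deg

crossed belt: β = asin((r1+r2)/C) = asin(20/35) = 34.8499°
wrap1 = wrap2 = π + 2β = 249.6998°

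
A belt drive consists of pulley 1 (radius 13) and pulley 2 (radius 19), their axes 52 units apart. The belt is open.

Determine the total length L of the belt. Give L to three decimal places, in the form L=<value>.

L=205.224

open belt: β = asin((r2−r1)/C) = asin(6/52) = 6.6258°
wrap1 = π − 2β = 166.7484°
wrap2 = π + 2β = 193.2516°
tangent length = C·cosβ = 51.6527
L = r1·wrap1 + r2·wrap2 + 2·C·cosβ = 13·2.9103 + 19·3.3729 + 2·51.6527 = 205.2240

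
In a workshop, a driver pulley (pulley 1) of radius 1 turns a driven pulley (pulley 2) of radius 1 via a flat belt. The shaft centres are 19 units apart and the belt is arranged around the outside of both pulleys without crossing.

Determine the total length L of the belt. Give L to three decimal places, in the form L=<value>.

L=44.283

open belt: β = asin((r2−r1)/C) = asin(0/19) = 0.0000°
wrap1 = π − 2β = 180.0000°
wrap2 = π + 2β = 180.0000°
tangent length = C·cosβ = 19.0000
L = r1·wrap1 + r2·wrap2 + 2·C·cosβ = 1·3.1416 + 1·3.1416 + 2·19.0000 = 44.2832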